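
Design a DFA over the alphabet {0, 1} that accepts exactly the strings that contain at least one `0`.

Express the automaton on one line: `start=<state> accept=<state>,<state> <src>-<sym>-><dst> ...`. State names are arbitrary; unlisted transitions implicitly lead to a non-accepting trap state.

start=s0 accept=s1,s2 s0-0->s1 s0-1->s0 s1-0->s2 s1-1->s1 s2-0->s2 s2-1->s2

Only the number of `0`s matters, and only up to 2. Make a chain s0 → s1 → s2 advanced by each `0` (with s2 absorbing); every other symbol self-loops. The accepting set is {s1, s2}.
        0   1  
>  s0   s1  s0 
 * s1   s2  s1 
 * s2   s2  s2 
(> = start, * = accepting)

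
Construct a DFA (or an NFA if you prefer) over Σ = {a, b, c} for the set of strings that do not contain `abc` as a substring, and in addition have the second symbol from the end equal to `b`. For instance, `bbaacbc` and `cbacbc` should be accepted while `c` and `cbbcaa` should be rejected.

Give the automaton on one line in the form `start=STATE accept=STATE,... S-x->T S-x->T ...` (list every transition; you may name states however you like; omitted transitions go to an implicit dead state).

start=s0 accept=s7,s8,s9 s0-a->s1 s0-b->s2 s0-c->s3 s1-a->s4 s1-b->s5 s1-c->s6 s2-a->s7 s2-b->s8 s2-c->s9 s3-a->s10 s3-b->s11 s3-c->s12 s4-a->s4 s4-b->s5 s4-c->s6 s5-a->s7 s5-b->s8 s5-c->s13 s6-a->s10 s6-b->s11 s6-c->s12 s7-a->s4 s7-b->s5 s7-c->s6 s8-a->s7 s8-b->s8 s8-c->s9 s9-a->s10 s9-b->s11 s9-c->s12 s10-a->s4 s10-b->s5 s10-c->s6 s11-a->s7 s11-b->s8 s11-c->s9 s12-a->s10 s12-b->s11 s12-c->s12 s13-a->s14 s13-b->s15 s13-c->s16 s14-a->s17 s14-b->s18 s14-c->s19 s15-a->s20 s15-b->s21 s15-c->s13 s16-a->s14 s16-b->s15 s16-c->s16 s17-a->s17 s17-b->s18 s17-c->s19 s18-a->s20 s18-b->s21 s18-c->s13 s19-a->s14 s19-b->s15 s19-c->s16 s20-a->s17 s20-b->s18 s20-c->s19 s21-a->s20 s21-b->s21 s21-c->s13

Build one automaton per condition and run them in lockstep. One (4 states) tracks partial matches of the forbidden pattern `abc`; the other (13 states) tracks the last 2 symbols read. Each combined state is a pair, one component from each; accept when both components accept.
          a    b    c  
>  s0     s1   s2   s3 
   s1     s4   s5   s6 
   s2     s7   s8   s9 
   s3    s10  s11  s12 
   s4     s4   s5   s6 
   s5     s7   s8  s13 
   s6    s10  s11  s12 
 * s7     s4   s5   s6 
 * s8     s7   s8   s9 
 * s9    s10  s11  s12 
   s10    s4   s5   s6 
   s11    s7   s8   s9 
   s12   s10  s11  s12 
   s13   s14  s15  s16 
   s14   s17  s18  s19 
   s15   s20  s21  s13 
   s16   s14  s15  s16 
   s17   s17  s18  s19 
   s18   s20  s21  s13 
   s19   s14  s15  s16 
   s20   s17  s18  s19 
   s21   s20  s21  s13 
(> = start, * = accepting)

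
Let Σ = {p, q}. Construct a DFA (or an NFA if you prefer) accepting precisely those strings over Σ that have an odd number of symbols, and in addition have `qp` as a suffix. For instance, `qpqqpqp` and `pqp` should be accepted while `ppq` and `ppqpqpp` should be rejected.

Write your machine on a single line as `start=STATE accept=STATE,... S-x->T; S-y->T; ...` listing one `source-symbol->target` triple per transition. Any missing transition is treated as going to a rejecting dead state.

start=s0; accept=s3; s0-p->s1; s0-q->s1; s1-p->s0; s1-q->s2; s2-p->s3; s2-q->s1; s3-p->s0; s3-q->s2

Run two small machines in parallel and take their product. The first has 2 states tracking the input length modulo 2; the second has 3 states tracking how much of the suffix `qp` has currently been matched. A product state is a pair (one from each), accepting exactly when both do. Minimizing collapses redundant product states.
4 states suffice.
        p   q  
>  s0   s1  s1 
   s1   s0  s2 
   s2   s3  s1 
 * s3   s0  s2 
(> = start, * = accepting)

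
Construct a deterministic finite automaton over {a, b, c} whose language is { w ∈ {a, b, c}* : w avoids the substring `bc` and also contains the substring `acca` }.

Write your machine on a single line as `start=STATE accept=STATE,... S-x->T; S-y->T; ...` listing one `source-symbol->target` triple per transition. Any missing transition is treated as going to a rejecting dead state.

Handle the two conditions separately and then intersect. The first has 3 states tracking partial matches of the forbidden pattern `bc`; the second has 5 states tracking whether and how much of `acca` has been seen. A product state is a pair (one from each), accepting exactly when both do. Minimizing collapses redundant product states.
8 states suffice.
        a   b   c  
>  S0   S1  S2  S0 
   S1   S1  S2  S3 
   S2   S1  S2  S4 
   S3   S1  S2  S5 
   S4   S4  S4  S4 
   S5   S6  S2  S0 
 * S6   S6  S7  S6 
 * S7   S6  S7  S4 
(> = start, * = accepting)

start=S0; accept=S6,S7; S0-a->S1; S0-b->S2; S0-c->S0; S1-a->S1; S1-b->S2; S1-c->S3; S2-a->S1; S2-b->S2; S2-c->S4; S3-a->S1; S3-b->S2; S3-c->S5; S4-a->S4; S4-b->S4; S4-c->S4; S5-a->S6; S5-b->S2; S5-c->S0; S6-a->S6; S6-b->S7; S6-c->S6; S7-a->S6; S7-b->S7; S7-c->S4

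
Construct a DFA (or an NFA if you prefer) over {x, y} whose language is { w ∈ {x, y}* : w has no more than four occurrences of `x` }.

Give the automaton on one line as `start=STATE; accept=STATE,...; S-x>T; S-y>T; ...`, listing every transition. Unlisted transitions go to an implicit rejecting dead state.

start=s0; accept=s0,s1,s2,s3,s4; s0-x>s1; s0-y>s0; s1-x>s2; s1-y>s1; s2-x>s3; s2-y>s2; s3-x>s4; s3-y>s3; s4-x>s5; s4-y>s4; s5-x>s5; s5-y>s5

Count `x`s, saturating at 5: states s0 through s4 mean 0 through 4 `x`s seen; s5 means more than 4. Each `x` increments (capped at s5); other symbols loop. Accept from {s0, s1, s2, s3, s4}.
A 6-state machine:
        x   y  
>* s0   s1  s0 
 * s1   s2  s1 
 * s2   s3  s2 
 * s3   s4  s3 
 * s4   s5  s4 
   s5   s5  s5 
(> = start, * = accepting)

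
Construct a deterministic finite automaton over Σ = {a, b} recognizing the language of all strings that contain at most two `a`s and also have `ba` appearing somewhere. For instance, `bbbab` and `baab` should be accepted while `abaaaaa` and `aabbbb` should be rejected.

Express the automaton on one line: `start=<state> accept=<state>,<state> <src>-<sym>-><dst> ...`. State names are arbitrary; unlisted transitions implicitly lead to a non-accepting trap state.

start=q0 accept=q5,q6 q0-a->q1 q0-b->q2 q1-a->q3 q1-b->q4 q2-a->q5 q2-b->q2 q3-a->q3 q3-b->q3 q4-a->q6 q4-b->q4 q5-a->q6 q5-b->q5 q6-a->q3 q6-b->q6

Run two small machines in parallel and take their product. The first has 4 states tracking the count of `a`s, saturating at 3; the second has 3 states tracking whether and how much of `ba` has been seen. A product state is a pair (one from each), accepting exactly when both do. Equivalent product states are then merged.
With 7 states:
        a   b  
>  q0   q1  q2 
   q1   q3  q4 
   q2   q5  q2 
   q3   q3  q3 
   q4   q6  q4 
 * q5   q6  q5 
 * q6   q3  q6 
(> = start, * = accepting)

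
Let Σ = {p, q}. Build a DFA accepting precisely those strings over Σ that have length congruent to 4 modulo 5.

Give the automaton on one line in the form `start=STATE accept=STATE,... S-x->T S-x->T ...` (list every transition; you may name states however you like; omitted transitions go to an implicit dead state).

start=s0 accept=s4 s0-p->s1 s0-q->s1 s1-p->s2 s1-q->s2 s2-p->s3 s2-q->s3 s3-p->s4 s3-q->s4 s4-p->s0 s4-q->s0

Count input length modulo 5: every symbol advances one step around the cycle s0 → s1 → s2 → s3 → s4 → s0. Accept at s4.
With 5 states:
        p   q  
>  s0   s1  s1 
   s1   s2  s2 
   s2   s3  s3 
   s3   s4  s4 
 * s4   s0  s0 
(> = start, * = accepting)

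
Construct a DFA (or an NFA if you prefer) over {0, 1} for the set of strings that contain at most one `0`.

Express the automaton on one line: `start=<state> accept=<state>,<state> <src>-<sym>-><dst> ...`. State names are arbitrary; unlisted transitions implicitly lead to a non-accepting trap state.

start=s0 accept=s0,s1 s0-0->s1 s0-1->s0 s1-0->s2 s1-1->s1 s2-0->s2 s2-1->s2

Count `0`s, saturating at 2: state s0 means no `0` yet, s1 means one `0` seen, s2 means more than one. Each `0` increments (capped at s2); other symbols loop. Accept from {s0, s1}.
        0   1  
>* s0   s1  s0 
 * s1   s2  s1 
   s2   s2  s2 
(> = start, * = accepting)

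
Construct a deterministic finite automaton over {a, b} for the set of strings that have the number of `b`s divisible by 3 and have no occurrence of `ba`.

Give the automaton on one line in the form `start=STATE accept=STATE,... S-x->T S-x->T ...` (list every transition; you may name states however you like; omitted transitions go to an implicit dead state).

Run two small machines in parallel and take their product. One (3 states) tracks the count of `b`s modulo 3; the other (3 states) tracks partial matches of the forbidden pattern `ba`. Each combined state is a pair, one component from each; accept when both components accept. Equivalent product states are then merged.
With 5 states:
        a   b  
>* S0   S0  S1 
   S1   S2  S3 
   S2   S2  S2 
   S3   S2  S4 
 * S4   S2  S1 
(> = start, * = accepting)

start=S0 accept=S0,S4 S0-a->S0 S0-b->S1 S1-a->S2 S1-b->S3 S2-a->S2 S2-b->S2 S3-a->S2 S3-b->S4 S4-a->S2 S4-b->S1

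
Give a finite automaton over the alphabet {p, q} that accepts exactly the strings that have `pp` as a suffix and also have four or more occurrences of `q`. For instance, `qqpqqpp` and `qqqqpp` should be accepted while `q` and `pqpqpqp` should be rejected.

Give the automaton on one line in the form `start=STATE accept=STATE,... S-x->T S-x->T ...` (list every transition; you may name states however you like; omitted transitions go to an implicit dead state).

start=S0 accept=S6 S0-p->S0 S0-q->S1 S1-p->S1 S1-q->S2 S2-p->S2 S2-q->S3 S3-p->S3 S3-q->S4 S4-p->S5 S4-q->S4 S5-p->S6 S5-q->S4 S6-p->S6 S6-q->S4

Handle the two conditions separately and then intersect. One (3 states) tracks how much of the suffix `pp` has currently been matched; the other (6 states) tracks the count of `q`s, saturating at 5. Each combined state is a pair, one component from each; accept when both components accept. After merging equivalent states the machine shrinks.
A 7-state machine:
        p   q  
>  S0   S0  S1 
   S1   S1  S2 
   S2   S2  S3 
   S3   S3  S4 
   S4   S5  S4 
   S5   S6  S4 
 * S6   S6  S4 
(> = start, * = accepting)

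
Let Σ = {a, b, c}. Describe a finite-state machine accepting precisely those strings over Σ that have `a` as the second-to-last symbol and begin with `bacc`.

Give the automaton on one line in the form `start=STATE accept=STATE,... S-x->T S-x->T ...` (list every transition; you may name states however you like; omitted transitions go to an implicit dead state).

Run two small machines in parallel and take their product. The first has 13 states tracking the last 2 symbols read; the second has 6 states tracking whether the input so far still matches the prefix `bacc`. A product state is a pair (one from each), accepting exactly when both do. Equivalent product states are then merged.
9 states suffice.
        a   b   c  
>  s0   s1  s2  s1 
   s1   s1  s1  s1 
   s2   s3  s1  s1 
   s3   s1  s1  s4 
   s4   s1  s1  s5 
   s5   s6  s5  s5 
   s6   s7  s8  s8 
 * s7   s7  s8  s8 
 * s8   s6  s5  s5 
(> = start, * = accepting)

start=s0 accept=s7,s8 s0-a->s1 s0-b->s2 s0-c->s1 s1-a->s1 s1-b->s1 s1-c->s1 s2-a->s3 s2-b->s1 s2-c->s1 s3-a->s1 s3-b->s1 s3-c->s4 s4-a->s1 s4-b->s1 s4-c->s5 s5-a->s6 s5-b->s5 s5-c->s5 s6-a->s7 s6-b->s8 s6-c->s8 s7-a->s7 s7-b->s8 s7-c->s8 s8-a->s6 s8-b->s5 s8-c->s5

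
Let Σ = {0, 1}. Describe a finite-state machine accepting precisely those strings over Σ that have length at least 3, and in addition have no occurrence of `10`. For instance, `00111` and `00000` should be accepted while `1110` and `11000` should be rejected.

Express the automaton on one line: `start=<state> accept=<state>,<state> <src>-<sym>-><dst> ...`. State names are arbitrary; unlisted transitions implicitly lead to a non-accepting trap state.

Handle the two conditions separately and then intersect. The first has 5 states tracking the input length, saturating at 4; the second has 3 states tracking partial matches of the forbidden pattern `10`. A product state is a pair (one from each), accepting exactly when both do. Equivalent product states are then merged.
An 8-state machine:
       0  1 
>  A   B  C 
   B   D  E 
   C   F  E 
   D   G  H 
   E   F  H 
   F   F  F 
 * G   G  H 
 * H   F  H 
(> = start, * = accepting)

start=A accept=G,H A-0->B A-1->C B-0->D B-1->E C-0->F C-1->E D-0->G D-1->H E-0->F E-1->H F-0->F F-1->F G-0->G G-1->H H-0->F H-1->H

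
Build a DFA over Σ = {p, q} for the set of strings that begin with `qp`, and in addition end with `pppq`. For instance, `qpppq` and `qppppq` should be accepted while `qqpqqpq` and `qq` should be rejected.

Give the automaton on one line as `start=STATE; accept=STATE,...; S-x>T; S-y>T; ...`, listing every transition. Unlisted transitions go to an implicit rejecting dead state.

start=S0; accept=S11; S0-p>S1; S0-q>S2; S1-p>S3; S1-q>S4; S2-p>S5; S2-q>S4; S3-p>S6; S3-q>S4; S4-p>S1; S4-q>S4; S5-p>S7; S5-q>S8; S6-p>S6; S6-q>S9; S7-p>S10; S7-q>S8; S8-p>S5; S8-q>S8; S9-p>S1; S9-q>S4; S10-p>S10; S10-q>S11; S11-p>S5; S11-q>S8

Run two small machines in parallel and take their product. One (4 states) tracks whether the input so far still matches the prefix `qp`; the other (5 states) tracks how much of the suffix `pppq` has currently been matched. Each combined state is a pair, one component from each; accept when both components accept.
A 12-state machine:
          p    q  
>  S0     S1   S2 
   S1     S3   S4 
   S2     S5   S4 
   S3     S6   S4 
   S4     S1   S4 
   S5     S7   S8 
   S6     S6   S9 
   S7    S10   S8 
   S8     S5   S8 
   S9     S1   S4 
   S10   S10  S11 
 * S11    S5   S8 
(> = start, * = accepting)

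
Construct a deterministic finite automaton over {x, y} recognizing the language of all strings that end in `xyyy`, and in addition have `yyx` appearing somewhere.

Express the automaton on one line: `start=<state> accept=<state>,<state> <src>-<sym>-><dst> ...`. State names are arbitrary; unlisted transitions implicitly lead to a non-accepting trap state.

Run two small machines in parallel and take their product. One (5 states) tracks how much of the suffix `xyyy` has currently been matched; the other (4 states) tracks whether and how much of `yyx` has been seen. Each combined state is a pair, one component from each; accept when both components accept.
       x  y 
>  A   B  C 
   B   B  D 
   C   B  E 
   D   B  F 
   E   G  E 
   F   G  H 
   G   G  I 
   H   G  E 
   I   G  J 
   J   G  K 
 * K   G  L 
   L   G  L 
(> = start, * = accepting)

start=A accept=K A-x->B A-y->C B-x->B B-y->D C-x->B C-y->E D-x->B D-y->F E-x->G E-y->E F-x->G F-y->H G-x->G G-y->I H-x->G H-y->E I-x->G I-y->J J-x->G J-y->K K-x->G K-y->L L-x->G L-y->L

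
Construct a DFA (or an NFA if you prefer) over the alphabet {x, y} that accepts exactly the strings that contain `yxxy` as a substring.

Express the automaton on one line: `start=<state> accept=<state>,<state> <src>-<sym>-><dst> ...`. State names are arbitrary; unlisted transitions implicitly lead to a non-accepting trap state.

start=S0 accept=S4 S0-x->S0 S0-y->S1 S1-x->S2 S1-y->S1 S2-x->S3 S2-y->S1 S3-x->S0 S3-y->S4 S4-x->S4 S4-y->S4

States S0..S3 record the length of the longest prefix of `yxxy` that matches the current input suffix. Reaching S4 means `yxxy` has been seen, and we stay there forever. Accept from S4.
With 5 states:
        x   y  
>  S0   S0  S1 
   S1   S2  S1 
   S2   S3  S1 
   S3   S0  S4 
 * S4   S4  S4 
(> = start, * = accepting)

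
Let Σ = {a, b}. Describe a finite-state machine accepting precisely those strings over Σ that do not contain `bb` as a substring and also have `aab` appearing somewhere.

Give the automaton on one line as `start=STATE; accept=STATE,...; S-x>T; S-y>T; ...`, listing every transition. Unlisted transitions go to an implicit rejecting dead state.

start=q0; accept=q5,q7; q0-a>q1; q0-b>q2; q1-a>q3; q1-b>q2; q2-a>q1; q2-b>q4; q3-a>q3; q3-b>q5; q4-a>q6; q4-b>q4; q5-a>q7; q5-b>q8; q6-a>q9; q6-b>q4; q7-a>q7; q7-b>q5; q8-a>q8; q8-b>q8; q9-a>q9; q9-b>q8

Build one automaton per condition and run them in lockstep. The first has 3 states tracking partial matches of the forbidden pattern `bb`; the second has 4 states tracking whether and how much of `aab` has been seen. A product state is a pair (one from each), accepting exactly when both do.
A 10-state machine:
        a   b  
>  q0   q1  q2 
   q1   q3  q2 
   q2   q1  q4 
   q3   q3  q5 
   q4   q6  q4 
 * q5   q7  q8 
   q6   q9  q4 
 * q7   q7  q5 
   q8   q8  q8 
   q9   q9  q8 
(> = start, * = accepting)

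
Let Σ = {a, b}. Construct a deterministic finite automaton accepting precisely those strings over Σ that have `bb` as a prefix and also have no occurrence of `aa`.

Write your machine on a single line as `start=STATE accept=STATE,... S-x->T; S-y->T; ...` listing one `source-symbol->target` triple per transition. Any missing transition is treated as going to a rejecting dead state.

Build one automaton per condition and run them in lockstep. The first has 4 states tracking whether the input so far still matches the prefix `bb`; the second has 3 states tracking partial matches of the forbidden pattern `aa`. A product state is a pair (one from each), accepting exactly when both do. Minimizing collapses redundant product states.
With 5 states:
        a   b  
>  s0   s1  s2 
   s1   s1  s1 
   s2   s1  s3 
 * s3   s4  s3 
 * s4   s1  s3 
(> = start, * = accepting)

start=s0; accept=s3,s4; s0-a->s1; s0-b->s2; s1-a->s1; s1-b->s1; s2-a->s1; s2-b->s3; s3-a->s4; s3-b->s3; s4-a->s1; s4-b->s3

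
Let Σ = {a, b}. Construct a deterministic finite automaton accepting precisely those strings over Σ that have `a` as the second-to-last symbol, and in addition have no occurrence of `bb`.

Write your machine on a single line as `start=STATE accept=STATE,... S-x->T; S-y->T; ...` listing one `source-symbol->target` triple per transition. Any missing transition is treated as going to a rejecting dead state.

Run two small machines in parallel and take their product. The first has 7 states tracking the last 2 symbols read; the second has 3 states tracking partial matches of the forbidden pattern `bb`. A product state is a pair (one from each), accepting exactly when both do.
10 states suffice.
        a   b  
>  s0   s1  s2 
   s1   s3  s4 
   s2   s5  s6 
 * s3   s3  s4 
 * s4   s5  s6 
   s5   s3  s4 
   s6   s7  s6 
   s7   s8  s9 
   s8   s8  s9 
   s9   s7  s6 
(> = start, * = accepting)

start=s0; accept=s3,s4; s0-a->s1; s0-b->s2; s1-a->s3; s1-b->s4; s2-a->s5; s2-b->s6; s3-a->s3; s3-b->s4; s4-a->s5; s4-b->s6; s5-a->s3; s5-b->s4; s6-a->s7; s6-b->s6; s7-a->s8; s7-b->s9; s8-a->s8; s8-b->s9; s9-a->s7; s9-b->s6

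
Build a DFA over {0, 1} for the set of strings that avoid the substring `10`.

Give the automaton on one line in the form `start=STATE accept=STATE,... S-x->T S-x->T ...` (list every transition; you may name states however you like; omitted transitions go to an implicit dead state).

start=s0 accept=s0,s1 s0-0->s0 s0-1->s1 s1-0->s2 s1-1->s1 s2-0->s2 s2-1->s2

This is the complement of 'contains `10`'. Use the same substring-matching states — s0 through s2 holding how much of `10` has just been matched — but flip the accepting set: everything except the trap s2 accepts.
A 3-state machine:
        0   1  
>* s0   s0  s1 
 * s1   s2  s1 
   s2   s2  s2 
(> = start, * = accepting)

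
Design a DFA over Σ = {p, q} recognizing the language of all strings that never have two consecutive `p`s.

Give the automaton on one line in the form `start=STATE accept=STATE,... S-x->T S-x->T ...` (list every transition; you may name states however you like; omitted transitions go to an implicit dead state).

start=S0 accept=S0,S1 S0-p->S1 S0-q->S0 S1-p->S2 S1-q->S0 S2-p->S2 S2-q->S2

Track partial matches of the forbidden pattern `pp`. State S2 is a dead state reached once `pp` has occurred; every other state accepts. S0 means no part of `pp` is currently matched.
A 3-state machine:
        p   q  
>* S0   S1  S0 
 * S1   S2  S0 
   S2   S2  S2 
(> = start, * = accepting)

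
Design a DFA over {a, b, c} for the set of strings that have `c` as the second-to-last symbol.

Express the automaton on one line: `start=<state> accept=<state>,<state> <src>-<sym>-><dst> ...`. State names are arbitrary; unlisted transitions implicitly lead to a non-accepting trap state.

start=q0 accept=q10,q11,q12 q0-a->q1 q0-b->q2 q0-c->q3 q1-a->q4 q1-b->q5 q1-c->q6 q2-a->q7 q2-b->q8 q2-c->q9 q3-a->q10 q3-b->q11 q3-c->q12 q4-a->q4 q4-b->q5 q4-c->q6 q5-a->q7 q5-b->q8 q5-c->q9 q6-a->q10 q6-b->q11 q6-c->q12 q7-a->q4 q7-b->q5 q7-c->q6 q8-a->q7 q8-b->q8 q8-c->q9 q9-a->q10 q9-b->q11 q9-c->q12 q10-a->q4 q10-b->q5 q10-c->q6 q11-a->q7 q11-b->q8 q11-c->q9 q12-a->q10 q12-b->q11 q12-c->q12

A DFA must remember the last 2 symbols (since which symbol is second-to-last isn't known until the input ends). Use one state per possible window of the last ≤2 symbols; accept from those whose window starts with `c`.
With 13 states:
          a    b    c  
>  q0     q1   q2   q3 
   q1     q4   q5   q6 
   q2     q7   q8   q9 
   q3    q10  q11  q12 
   q4     q4   q5   q6 
   q5     q7   q8   q9 
   q6    q10  q11  q12 
   q7     q4   q5   q6 
   q8     q7   q8   q9 
   q9    q10  q11  q12 
 * q10    q4   q5   q6 
 * q11    q7   q8   q9 
 * q12   q10  q11  q12 
(> = start, * = accepting)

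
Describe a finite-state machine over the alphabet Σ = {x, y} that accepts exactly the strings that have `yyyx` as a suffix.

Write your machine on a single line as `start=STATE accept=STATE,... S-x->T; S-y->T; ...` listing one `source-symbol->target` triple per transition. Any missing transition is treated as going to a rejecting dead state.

Let each state record the length of the longest suffix of the input read so far that is also a prefix of `yyyx`. B means the last symbol is `y`; C means the last 2 symbols are `yy`; D means the last 3 symbols are `yyy`; E means the last 4 symbols are `yyyx`. Accept only at E, where the string currently ends in `yyyx`.
With 5 states:
       x  y 
>  A   A  B 
   B   A  C 
   C   A  D 
   D   E  D 
 * E   A  B 
(> = start, * = accepting)

start=A; accept=E; A-x->A; A-y->B; B-x->A; B-y->C; C-x->A; C-y->D; D-x->E; D-y->D; E-x->A; E-y->B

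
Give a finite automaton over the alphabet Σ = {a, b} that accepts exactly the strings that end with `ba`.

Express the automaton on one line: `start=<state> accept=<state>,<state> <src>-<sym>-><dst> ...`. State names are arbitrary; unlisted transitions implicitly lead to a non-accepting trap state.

start=s0 accept=s2 s0-a->s0 s0-b->s1 s1-a->s2 s1-b->s1 s2-a->s0 s2-b->s1

Remember how much of `ba` the current input suffix matches. State s0 means no match yet; s1 means the last symbol is `b`; s2 means the last 2 symbols are `ba`. Only s2 accepts. On a mismatch, fall back to the longest proper suffix that is still a prefix of `ba`.
        a   b  
>  s0   s0  s1 
   s1   s2  s1 
 * s2   s0  s1 
(> = start, * = accepting)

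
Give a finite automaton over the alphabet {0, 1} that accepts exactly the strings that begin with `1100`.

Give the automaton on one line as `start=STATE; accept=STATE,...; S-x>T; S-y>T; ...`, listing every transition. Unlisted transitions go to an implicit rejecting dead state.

start=s0; accept=s4; s0-0>s5; s0-1>s1; s1-0>s5; s1-1>s2; s2-0>s3; s2-1>s5; s3-0>s4; s3-1>s5; s4-0>s4; s4-1>s4; s5-0>s5; s5-1>s5

Walk along `1100` while the input agrees: from s0 take `1` to s1, and so on. Any deviation drops to the rejecting sink s5. Once s4 is reached the prefix is confirmed and every continuation is accepted.
6 states suffice.
        0   1  
>  s0   s5  s1 
   s1   s5  s2 
   s2   s3  s5 
   s3   s4  s5 
 * s4   s4  s4 
   s5   s5  s5 
(> = start, * = accepting)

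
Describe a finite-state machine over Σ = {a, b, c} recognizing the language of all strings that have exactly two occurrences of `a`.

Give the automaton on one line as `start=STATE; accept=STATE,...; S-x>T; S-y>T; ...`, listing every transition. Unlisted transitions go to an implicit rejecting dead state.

start=S0; accept=S2; S0-a>S1; S0-b>S0; S0-c>S0; S1-a>S2; S1-b>S1; S1-c>S1; S2-a>S3; S2-b>S2; S2-c>S2; S3-a>S3; S3-b>S3; S3-c>S3

Only the number of `a`s matters, and only up to 3. Make a chain S0 → S1 → S2 → S3 advanced by each `a` (with S3 absorbing); every other symbol self-loops. The accepting set is {S2}.
        a   b   c  
>  S0   S1  S0  S0 
   S1   S2  S1  S1 
 * S2   S3  S2  S2 
   S3   S3  S3  S3 
(> = start, * = accepting)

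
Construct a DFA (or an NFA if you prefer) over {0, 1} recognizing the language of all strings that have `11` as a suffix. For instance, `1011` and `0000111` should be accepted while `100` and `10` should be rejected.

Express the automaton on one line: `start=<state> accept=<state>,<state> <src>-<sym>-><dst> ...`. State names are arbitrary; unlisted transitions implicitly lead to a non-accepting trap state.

Remember how much of `11` the current input suffix matches. State s0 means no match yet; s1 means the last symbol is `1`; s2 means the last 2 symbols are `11`. Only s2 accepts. On a mismatch, fall back to the longest proper suffix that is still a prefix of `11`.
3 states suffice.
        0   1  
>  s0   s0  s1 
   s1   s0  s2 
 * s2   s0  s2 
(> = start, * = accepting)

start=s0 accept=s2 s0-0->s0 s0-1->s1 s1-0->s0 s1-1->s2 s2-0->s0 s2-1->s2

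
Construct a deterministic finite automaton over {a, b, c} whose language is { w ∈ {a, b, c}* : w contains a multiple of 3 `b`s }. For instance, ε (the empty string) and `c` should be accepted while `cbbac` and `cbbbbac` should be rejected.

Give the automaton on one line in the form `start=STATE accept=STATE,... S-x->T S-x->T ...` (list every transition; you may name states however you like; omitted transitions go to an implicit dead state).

start=q0 accept=q0 q0-a->q0 q0-b->q1 q0-c->q0 q1-a->q1 q1-b->q2 q1-c->q1 q2-a->q2 q2-b->q0 q2-c->q2

The only thing that matters is how many `b`s have appeared, reduced mod 3. Use one state per residue: q0 for 0, …, q2 for 2. Reading `b` moves to the next residue; anything else stays put. q0 is accepting.
A 3-state machine:
        a   b   c  
>* q0   q0  q1  q0 
   q1   q1  q2  q1 
   q2   q2  q0  q2 
(> = start, * = accepting)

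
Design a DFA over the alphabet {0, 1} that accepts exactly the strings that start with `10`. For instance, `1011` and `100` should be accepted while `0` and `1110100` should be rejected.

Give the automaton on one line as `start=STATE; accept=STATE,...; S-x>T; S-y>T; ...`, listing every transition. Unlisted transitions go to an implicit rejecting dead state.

Walk along `10` while the input agrees: from A take `1` to B, and so on. Any deviation drops to the rejecting sink D. Once C is reached the prefix is confirmed and every continuation is accepted.
A 4-state machine:
       0  1 
>  A   D  B 
   B   C  D 
 * C   C  C 
   D   D  D 
(> = start, * = accepting)

start=A; accept=C; A-0>D; A-1>B; B-0>C; B-1>D; C-0>C; C-1>C; D-0>D; D-1>D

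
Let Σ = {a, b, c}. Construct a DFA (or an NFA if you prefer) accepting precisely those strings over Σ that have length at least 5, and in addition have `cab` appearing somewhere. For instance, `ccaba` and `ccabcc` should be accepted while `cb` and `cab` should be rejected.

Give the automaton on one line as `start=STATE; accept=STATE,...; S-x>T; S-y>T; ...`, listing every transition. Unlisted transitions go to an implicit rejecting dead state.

Run two small machines in parallel and take their product. The first has 7 states tracking the input length, saturating at 6; the second has 4 states tracking whether and how much of `cab` has been seen. A product state is a pair (one from each), accepting exactly when both do.
22 states suffice.
          a    b    c  
>  s0     s1   s1   s2 
   s1     s3   s3   s4 
   s2     s5   s3   s4 
   s3     s6   s6   s7 
   s4     s8   s6   s7 
   s5     s6   s9   s7 
   s6    s10  s10  s11 
   s7    s12  s10  s11 
   s8    s10  s13  s11 
   s9    s13  s13  s13 
   s10   s14  s14  s15 
   s11   s16  s14  s15 
   s12   s14  s17  s15 
   s13   s17  s17  s17 
   s14   s18  s18  s19 
   s15   s20  s18  s19 
   s16   s18  s21  s19 
 * s17   s21  s21  s21 
   s18   s18  s18  s19 
   s19   s20  s18  s19 
   s20   s18  s21  s19 
 * s21   s21  s21  s21 
(> = start, * = accepting)

start=s0; accept=s17,s21; s0-a>s1; s0-b>s1; s0-c>s2; s1-a>s3; s1-b>s3; s1-c>s4; s2-a>s5; s2-b>s3; s2-c>s4; s3-a>s6; s3-b>s6; s3-c>s7; s4-a>s8; s4-b>s6; s4-c>s7; s5-a>s6; s5-b>s9; s5-c>s7; s6-a>s10; s6-b>s10; s6-c>s11; s7-a>s12; s7-b>s10; s7-c>s11; s8-a>s10; s8-b>s13; s8-c>s11; s9-a>s13; s9-b>s13; s9-c>s13; s10-a>s14; s10-b>s14; s10-c>s15; s11-a>s16; s11-b>s14; s11-c>s15; s12-a>s14; s12-b>s17; s12-c>s15; s13-a>s17; s13-b>s17; s13-c>s17; s14-a>s18; s14-b>s18; s14-c>s19; s15-a>s20; s15-b>s18; s15-c>s19; s16-a>s18; s16-b>s21; s16-c>s19; s17-a>s21; s17-b>s21; s17-c>s21; s18-a>s18; s18-b>s18; s18-c>s19; s19-a>s20; s19-b>s18; s19-c>s19; s20-a>s18; s20-b>s21; s20-c>s19; s21-a>s21; s21-b>s21; s21-c>s21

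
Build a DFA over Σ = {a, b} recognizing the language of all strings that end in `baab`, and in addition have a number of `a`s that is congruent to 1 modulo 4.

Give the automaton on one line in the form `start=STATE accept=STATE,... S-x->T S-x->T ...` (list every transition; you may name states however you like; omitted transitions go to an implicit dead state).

start=q0 accept=q7 q0-a->q1 q0-b->q0 q1-a->q2 q1-b->q1 q2-a->q3 q2-b->q2 q3-a->q0 q3-b->q4 q4-a->q5 q4-b->q4 q5-a->q6 q5-b->q0 q6-a->q2 q6-b->q7 q7-a->q2 q7-b->q1

Run two small machines in parallel and take their product. The first has 5 states tracking how much of the suffix `baab` has currently been matched; the second has 4 states tracking the count of `a`s modulo 4. A product state is a pair (one from each), accepting exactly when both do. Equivalent product states are then merged.
        a   b  
>  q0   q1  q0 
   q1   q2  q1 
   q2   q3  q2 
   q3   q0  q4 
   q4   q5  q4 
   q5   q6  q0 
   q6   q2  q7 
 * q7   q2  q1 
(> = start, * = accepting)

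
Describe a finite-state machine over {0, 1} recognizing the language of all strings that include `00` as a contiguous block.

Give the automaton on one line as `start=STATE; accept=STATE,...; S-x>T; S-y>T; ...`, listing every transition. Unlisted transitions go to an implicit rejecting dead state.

States s0..s1 record the length of the longest prefix of `00` that matches the current input suffix. Reaching s2 means `00` has been seen, and we stay there forever. Accept from s2.
        0   1  
>  s0   s1  s0 
   s1   s2  s0 
 * s2   s2  s2 
(> = start, * = accepting)

start=s0; accept=s2; s0-0>s1; s0-1>s0; s1-0>s2; s1-1>s0; s2-0>s2; s2-1>s2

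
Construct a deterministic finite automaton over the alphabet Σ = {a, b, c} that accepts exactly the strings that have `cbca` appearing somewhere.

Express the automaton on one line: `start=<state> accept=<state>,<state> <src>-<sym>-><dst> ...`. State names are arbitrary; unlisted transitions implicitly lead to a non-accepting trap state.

start=q0 accept=q4 q0-a->q0 q0-b->q0 q0-c->q1 q1-a->q0 q1-b->q2 q1-c->q1 q2-a->q0 q2-b->q0 q2-c->q3 q3-a->q4 q3-b->q2 q3-c->q1 q4-a->q4 q4-b->q4 q4-c->q4

Track how much of `cbca` has been matched so far: state q0 is no progress, q4 is the absorbing accept state reached once `cbca` has occurred. Intermediate states record partial matches; on a mismatch, fall back to the longest reusable overlap.
        a   b   c  
>  q0   q0  q0  q1 
   q1   q0  q2  q1 
   q2   q0  q0  q3 
   q3   q4  q2  q1 
 * q4   q4  q4  q4 
(> = start, * = accepting)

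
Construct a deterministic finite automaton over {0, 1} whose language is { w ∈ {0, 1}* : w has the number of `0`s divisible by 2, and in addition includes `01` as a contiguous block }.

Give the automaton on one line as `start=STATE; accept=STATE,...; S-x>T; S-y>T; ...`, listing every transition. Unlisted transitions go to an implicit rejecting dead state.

Run two small machines in parallel and take their product. One (2 states) tracks the count of `0`s modulo 2; the other (3 states) tracks whether and how much of `01` has been seen. Each combined state is a pair, one component from each; accept when both components accept.
A 5-state machine:
        0   1  
>  q0   q1  q0 
   q1   q2  q3 
   q2   q1  q4 
   q3   q4  q3 
 * q4   q3  q4 
(> = start, * = accepting)

start=q0; accept=q4; q0-0>q1; q0-1>q0; q1-0>q2; q1-1>q3; q2-0>q1; q2-1>q4; q3-0>q4; q3-1>q3; q4-0>q3; q4-1>q4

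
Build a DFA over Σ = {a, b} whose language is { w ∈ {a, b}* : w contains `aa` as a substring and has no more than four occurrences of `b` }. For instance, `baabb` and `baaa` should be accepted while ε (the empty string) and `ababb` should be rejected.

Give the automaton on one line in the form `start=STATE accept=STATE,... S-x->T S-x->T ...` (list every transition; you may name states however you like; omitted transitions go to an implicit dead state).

start=q0 accept=q3,q6,q9,q12,q15 q0-a->q1 q0-b->q2 q1-a->q3 q1-b->q2 q2-a->q4 q2-b->q5 q3-a->q3 q3-b->q6 q4-a->q6 q4-b->q5 q5-a->q7 q5-b->q8 q6-a->q6 q6-b->q9 q7-a->q9 q7-b->q8 q8-a->q10 q8-b->q11 q9-a->q9 q9-b->q12 q10-a->q12 q10-b->q11 q11-a->q13 q11-b->q14 q12-a->q12 q12-b->q15 q13-a->q15 q13-b->q14 q14-a->q14 q14-b->q14 q15-a->q15 q15-b->q14

Run two small machines in parallel and take their product. The first has 3 states tracking whether and how much of `aa` has been seen; the second has 6 states tracking the count of `b`s, saturating at 5. A product state is a pair (one from each), accepting exactly when both do. Minimizing collapses redundant product states.
With 16 states:
          a    b  
>  q0     q1   q2 
   q1     q3   q2 
   q2     q4   q5 
 * q3     q3   q6 
   q4     q6   q5 
   q5     q7   q8 
 * q6     q6   q9 
   q7     q9   q8 
   q8    q10  q11 
 * q9     q9  q12 
   q10   q12  q11 
   q11   q13  q14 
 * q12   q12  q15 
   q13   q15  q14 
   q14   q14  q14 
 * q15   q15  q14 
(> = start, * = accepting)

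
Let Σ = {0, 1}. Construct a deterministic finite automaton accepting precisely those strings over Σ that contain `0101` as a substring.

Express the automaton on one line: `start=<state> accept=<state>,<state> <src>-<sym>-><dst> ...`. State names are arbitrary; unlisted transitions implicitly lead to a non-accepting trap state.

start=s0 accept=s4 s0-0->s1 s0-1->s0 s1-0->s1 s1-1->s2 s2-0->s3 s2-1->s0 s3-0->s1 s3-1->s4 s4-0->s4 s4-1->s4

Track how much of `0101` has been matched so far: state s0 is no progress, s4 is the absorbing accept state reached once `0101` has occurred. Intermediate states record partial matches; on a mismatch, fall back to the longest reusable overlap.
5 states suffice.
        0   1  
>  s0   s1  s0 
   s1   s1  s2 
   s2   s3  s0 
   s3   s1  s4 
 * s4   s4  s4 
(> = start, * = accepting)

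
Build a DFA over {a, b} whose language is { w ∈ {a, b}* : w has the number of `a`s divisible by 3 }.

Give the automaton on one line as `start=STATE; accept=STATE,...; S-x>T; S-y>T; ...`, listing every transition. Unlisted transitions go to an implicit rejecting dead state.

Keep the running count of `a`s modulo 3: each `a` advances along the cycle q0 → q1 → q2 → q0 while other symbols loop. Accept at q0.
3 states suffice.
        a   b  
>* q0   q1  q0 
   q1   q2  q1 
   q2   q0  q2 
(> = start, * = accepting)

start=q0; accept=q0; q0-a>q1; q0-b>q0; q1-a>q2; q1-b>q1; q2-a>q0; q2-b>q2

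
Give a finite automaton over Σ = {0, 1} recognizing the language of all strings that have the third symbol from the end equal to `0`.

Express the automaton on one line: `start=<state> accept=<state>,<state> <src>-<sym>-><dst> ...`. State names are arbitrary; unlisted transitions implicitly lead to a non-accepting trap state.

Because acceptance depends on a position counted from the end, the machine has to buffer the most recent 3 symbols. Make each state the string of the last up-to-3 symbols read; on input `x` shift the window left and append `x`. Accept when the buffered window has length 3 and begins with `0`.
          0    1  
>  s0     s1   s2 
   s1     s3   s4 
   s2     s5   s6 
   s3     s7   s8 
   s4     s9  s10 
   s5    s11  s12 
   s6    s13  s14 
 * s7     s7   s8 
 * s8     s9  s10 
 * s9    s11  s12 
 * s10   s13  s14 
   s11    s7   s8 
   s12    s9  s10 
   s13   s11  s12 
   s14   s13  s14 
(> = start, * = accepting)

start=s0 accept=s7,s8,s9,s10 s0-0->s1 s0-1->s2 s1-0->s3 s1-1->s4 s2-0->s5 s2-1->s6 s3-0->s7 s3-1->s8 s4-0->s9 s4-1->s10 s5-0->s11 s5-1->s12 s6-0->s13 s6-1->s14 s7-0->s7 s7-1->s8 s8-0->s9 s8-1->s10 s9-0->s11 s9-1->s12 s10-0->s13 s10-1->s14 s11-0->s7 s11-1->s8 s12-0->s9 s12-1->s10 s13-0->s11 s13-1->s12 s14-0->s13 s14-1->s14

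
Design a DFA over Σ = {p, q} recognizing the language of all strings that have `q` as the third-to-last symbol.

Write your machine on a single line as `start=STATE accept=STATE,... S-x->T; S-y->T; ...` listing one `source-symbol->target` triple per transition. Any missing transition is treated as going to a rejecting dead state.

A DFA must remember the last 3 symbols (since which symbol is third-to-last isn't known until the input ends). Use one state per possible window of the last ≤3 symbols; accept from those whose window starts with `q`.
A 15-state machine:
          p    q  
>  s0     s1   s2 
   s1     s3   s4 
   s2     s5   s6 
   s3     s7   s8 
   s4     s9  s10 
   s5    s11  s12 
   s6    s13  s14 
   s7     s7   s8 
   s8     s9  s10 
   s9    s11  s12 
   s10   s13  s14 
 * s11    s7   s8 
 * s12    s9  s10 
 * s13   s11  s12 
 * s14   s13  s14 
(> = start, * = accepting)

start=s0; accept=s11,s12,s13,s14; s0-p->s1; s0-q->s2; s1-p->s3; s1-q->s4; s2-p->s5; s2-q->s6; s3-p->s7; s3-q->s8; s4-p->s9; s4-q->s10; s5-p->s11; s5-q->s12; s6-p->s13; s6-q->s14; s7-p->s7; s7-q->s8; s8-p->s9; s8-q->s10; s9-p->s11; s9-q->s12; s10-p->s13; s10-q->s14; s11-p->s7; s11-q->s8; s12-p->s9; s12-q->s10; s13-p->s11; s13-q->s12; s14-p->s13; s14-q->s14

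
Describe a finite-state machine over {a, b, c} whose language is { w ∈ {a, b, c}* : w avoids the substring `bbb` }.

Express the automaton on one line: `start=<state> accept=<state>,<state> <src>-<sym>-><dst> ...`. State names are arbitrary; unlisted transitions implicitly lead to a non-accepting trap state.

Track partial matches of the forbidden pattern `bbb`. State q3 is a dead state reached once `bbb` has occurred; every other state accepts. q0 means no part of `bbb` is currently matched.
4 states suffice.
        a   b   c  
>* q0   q0  q1  q0 
 * q1   q0  q2  q0 
 * q2   q0  q3  q0 
   q3   q3  q3  q3 
(> = start, * = accepting)

start=q0 accept=q0,q1,q2 q0-a->q0 q0-b->q1 q0-c->q0 q1-a->q0 q1-b->q2 q1-c->q0 q2-a->q0 q2-b->q3 q2-c->q0 q3-a->q3 q3-b->q3 q3-c->q3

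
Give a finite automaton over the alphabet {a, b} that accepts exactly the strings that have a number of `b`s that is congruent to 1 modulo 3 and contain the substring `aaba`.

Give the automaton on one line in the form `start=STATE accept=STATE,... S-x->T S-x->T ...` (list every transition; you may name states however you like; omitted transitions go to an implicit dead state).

start=q0 accept=q9 q0-a->q1 q0-b->q2 q1-a->q3 q1-b->q2 q2-a->q4 q2-b->q5 q3-a->q3 q3-b->q6 q4-a->q7 q4-b->q5 q5-a->q8 q5-b->q0 q6-a->q9 q6-b->q5 q7-a->q7 q7-b->q10 q8-a->q11 q8-b->q0 q9-a->q9 q9-b->q12 q10-a->q12 q10-b->q0 q11-a->q11 q11-b->q13 q12-a->q12 q12-b->q14 q13-a->q14 q13-b->q2 q14-a->q14 q14-b->q9

Build one automaton per condition and run them in lockstep. One (3 states) tracks the count of `b`s modulo 3; the other (5 states) tracks whether and how much of `aaba` has been seen. Each combined state is a pair, one component from each; accept when both components accept.
A 15-state machine:
          a    b  
>  q0     q1   q2 
   q1     q3   q2 
   q2     q4   q5 
   q3     q3   q6 
   q4     q7   q5 
   q5     q8   q0 
   q6     q9   q5 
   q7     q7  q10 
   q8    q11   q0 
 * q9     q9  q12 
   q10   q12   q0 
   q11   q11  q13 
   q12   q12  q14 
   q13   q14   q2 
   q14   q14   q9 
(> = start, * = accepting)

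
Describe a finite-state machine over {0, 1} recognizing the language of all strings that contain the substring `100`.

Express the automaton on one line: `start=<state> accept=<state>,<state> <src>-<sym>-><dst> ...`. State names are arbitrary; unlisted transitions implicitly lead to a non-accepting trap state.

Track how much of `100` has been matched so far: state q0 is no progress, q3 is the absorbing accept state reached once `100` has occurred. Intermediate states record partial matches; on a mismatch, fall back to the longest reusable overlap.
        0   1  
>  q0   q0  q1 
   q1   q2  q1 
   q2   q3  q1 
 * q3   q3  q3 
(> = start, * = accepting)

start=q0 accept=q3 q0-0->q0 q0-1->q1 q1-0->q2 q1-1->q1 q2-0->q3 q2-1->q1 q3-0->q3 q3-1->q3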